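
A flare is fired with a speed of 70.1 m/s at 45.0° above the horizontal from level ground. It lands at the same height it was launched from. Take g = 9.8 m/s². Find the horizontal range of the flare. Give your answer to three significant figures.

501 m

For level ground, R = v₀² sin(2θ) / g.
sin(2 × 45.0°) = sin 90.00° = 1.000.
R = (70.1)² × 1.000 / 9.8 = 501 m.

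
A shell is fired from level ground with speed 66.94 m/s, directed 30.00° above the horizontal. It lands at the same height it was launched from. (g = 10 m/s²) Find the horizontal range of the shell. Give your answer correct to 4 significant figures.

388.1 m

For level ground, R = v₀² sin(2θ) / g.
sin(2 × 30.00°) = sin 60.000° = 0.8660.
R = (66.94)² × 0.8660 / 10 = 388.1 m.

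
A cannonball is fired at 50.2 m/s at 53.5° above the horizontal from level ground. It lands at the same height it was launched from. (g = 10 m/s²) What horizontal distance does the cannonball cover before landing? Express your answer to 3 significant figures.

For level ground, R = v₀² sin(2θ) / g.
sin(2 × 53.5°) = sin 107.0° = 0.9563.
R = (50.2)² × 0.9563 / 10 = 241 m.

241 m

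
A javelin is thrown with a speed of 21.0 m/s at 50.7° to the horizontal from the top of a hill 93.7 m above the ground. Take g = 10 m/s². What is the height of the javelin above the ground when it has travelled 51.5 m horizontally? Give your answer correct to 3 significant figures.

81.7 m

v_x = 21.0 cos 50.7° = 13.30 m/s, v_y0 = 21.0 sin 50.7° = 16.25 m/s.
Time to reach x = 51.5 m: t = x / v_x = 51.5 / 13.30 = 3.872 s.
y = 93.7 + v_y0 t − ½ g t² = 93.7 + 16.25×3.872 − 5.000×3.872² = 81.7 m.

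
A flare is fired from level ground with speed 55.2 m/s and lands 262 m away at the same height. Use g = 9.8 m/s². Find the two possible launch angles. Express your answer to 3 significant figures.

Level-ground range: R = v₀² sin(2θ)/g ⇒ sin 2θ = R g / v₀² = 262×9.8/55.2² = 0.8427.
2θ = arcsin(0.8427) = 57.43° or 180° − 57.43° = 122.57°.
So θ = 28.7° or θ = 61.3°.

28.7° and 61.3°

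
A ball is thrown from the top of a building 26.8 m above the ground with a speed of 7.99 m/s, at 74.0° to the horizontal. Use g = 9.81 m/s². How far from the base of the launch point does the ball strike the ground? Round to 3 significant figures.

Components: v_x = 7.99 cos 74.0° = 2.202 m/s, v_y = 7.99 sin 74.0° = 7.680 m/s.
Vertical: 0 = 26.8 + 7.680 t − ½(9.81) t² ⇒ 4.905 t² − 7.680 t − 26.8 = 0.
t = [7.680 + √(58.98 + 525.8)] / 9.810 = 3.248 s.
Horizontal: R = v_x · t = 2.202 × 3.248 = 7.15 m.

7.15 m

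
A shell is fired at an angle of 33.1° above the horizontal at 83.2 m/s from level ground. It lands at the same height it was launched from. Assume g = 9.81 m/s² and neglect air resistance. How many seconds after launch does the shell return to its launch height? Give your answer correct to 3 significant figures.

9.26 s

Vertical component: v_y = 83.2 sin 33.1° = 45.44 m/s.
For a projectile landing at launch height, time of flight is t = 2 v_y / g = 2 × 45.44 / 9.81 = 9.26 s.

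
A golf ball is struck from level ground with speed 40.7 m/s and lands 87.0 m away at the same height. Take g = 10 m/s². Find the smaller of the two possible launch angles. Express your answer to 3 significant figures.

15.8°

Level-ground range: R = v₀² sin(2θ)/g ⇒ sin 2θ = R g / v₀² = 87.0×10/40.7² = 0.5252.
2θ = arcsin(0.5252) = 31.68° or 180° − 31.68° = 148.32°.
So θ = 15.8° or θ = 74.2°.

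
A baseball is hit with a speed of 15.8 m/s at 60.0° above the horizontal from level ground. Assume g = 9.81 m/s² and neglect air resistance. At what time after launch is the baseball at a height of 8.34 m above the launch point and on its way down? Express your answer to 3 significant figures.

1.89 s

v_y0 = 15.8 sin 60.0° = 13.68 m/s.
Set y = v_y0 t − ½ g t² = 8.34: 4.905 t² − 13.68 t + 8.34 = 0.
t = [13.68 ± √(187.1 − 163.6)] / 9.81 = (13.68 ± 4.848) / 9.81, giving t = 0.900 s or t = 1.89 s.
On the way down corresponds to the larger root: t = 1.89 s.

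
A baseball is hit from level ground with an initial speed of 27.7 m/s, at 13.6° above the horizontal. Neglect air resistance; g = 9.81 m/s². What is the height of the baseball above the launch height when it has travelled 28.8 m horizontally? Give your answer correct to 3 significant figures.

v_x = 27.7 cos 13.6° = 26.92 m/s, v_y0 = 27.7 sin 13.6° = 6.513 m/s.
Time to reach x = 28.8 m: t = x / v_x = 28.8 / 26.92 = 1.070 s.
y = v_y0 t − ½ g t² = 6.513×1.070 − 4.905×1.070² = 1.35 m.

1.35 m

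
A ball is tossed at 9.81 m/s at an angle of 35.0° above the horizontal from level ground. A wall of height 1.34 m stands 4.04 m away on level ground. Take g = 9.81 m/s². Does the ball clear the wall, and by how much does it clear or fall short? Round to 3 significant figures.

v_x = 9.81 cos 35.0° = 8.036 m/s; v_y0 = 9.81 sin 35.0° = 5.627 m/s.
Time to reach the wall: t = 4.04 / 8.036 = 0.5027 s.
Height at that point: y = 5.627×0.5027 − 4.905×0.5027² = 1.589 m.
That is 1.589 − 1.34 = 0.249 m above the top of the wall, so the ball clears it.

Yes — it clears the wall by 0.249 m.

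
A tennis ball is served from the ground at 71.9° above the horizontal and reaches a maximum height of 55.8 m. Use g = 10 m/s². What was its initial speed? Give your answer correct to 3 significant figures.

35.1 m/s

At maximum height v_y = 0, so (v₀ sin θ)² = 2 g H.
v₀ sin 71.9° = √(2 × 10 × 55.8) = 33.41 m/s.
v₀ = 33.41 / sin 71.9° = 33.41 / 0.9505 = 35.1 m/s.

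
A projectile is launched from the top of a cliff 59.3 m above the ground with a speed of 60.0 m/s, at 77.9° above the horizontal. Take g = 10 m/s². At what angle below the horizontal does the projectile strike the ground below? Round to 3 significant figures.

79.5°

v_x = 60.0 cos 77.9° = 12.58 m/s.
At impact |v_y| = √(v_y0² + 2 g h) = √(58.67² + 2×10×59.3) = 68.03 m/s.
Angle below horizontal = arctan(|v_y| / v_x) = arctan(68.03 / 12.58) = 79.5°.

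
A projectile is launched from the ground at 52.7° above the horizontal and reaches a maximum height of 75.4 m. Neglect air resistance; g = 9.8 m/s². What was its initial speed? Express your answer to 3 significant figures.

At maximum height v_y = 0, so (v₀ sin θ)² = 2 g H.
v₀ sin 52.7° = √(2 × 9.8 × 75.4) = 38.44 m/s.
v₀ = 38.44 / sin 52.7° = 38.44 / 0.7955 = 48.3 m/s.

48.3 m/s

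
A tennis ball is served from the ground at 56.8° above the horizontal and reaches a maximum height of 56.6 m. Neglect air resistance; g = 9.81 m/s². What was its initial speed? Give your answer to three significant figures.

At maximum height v_y = 0, so (v₀ sin θ)² = 2 g H.
v₀ sin 56.8° = √(2 × 9.81 × 56.6) = 33.32 m/s.
v₀ = 33.32 / sin 56.8° = 33.32 / 0.8368 = 39.8 m/s.

39.8 m/s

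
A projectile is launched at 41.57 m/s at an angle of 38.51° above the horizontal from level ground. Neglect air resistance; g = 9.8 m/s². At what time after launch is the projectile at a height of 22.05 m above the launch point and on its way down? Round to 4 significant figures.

v_y0 = 41.57 sin 38.51° = 25.884 m/s.
Set y = v_y0 t − ½ g t² = 22.05: 4.900 t² − 25.884 t + 22.05 = 0.
t = [25.884 ± √(669.98 − 432.18)] / 9.8 = (25.884 ± 15.421) / 9.8, giving t = 1.068 s or t = 4.215 s.
On the way down corresponds to the larger root: t = 4.215 s.

4.215 s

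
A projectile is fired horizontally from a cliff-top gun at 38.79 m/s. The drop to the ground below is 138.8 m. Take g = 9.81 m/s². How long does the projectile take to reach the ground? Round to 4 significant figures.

5.320 s

The horizontal speed doesn't affect the fall. With v_y0 = 0, h = ½ g t².
t = √(2 × 138.8 / 9.81) = √28.298 = 5.320 s.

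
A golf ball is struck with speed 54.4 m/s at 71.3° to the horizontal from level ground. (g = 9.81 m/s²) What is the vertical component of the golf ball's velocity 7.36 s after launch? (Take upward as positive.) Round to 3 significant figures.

Initial vertical component: v_y0 = 54.4 sin 71.3° = 51.53 m/s.
v_y(t) = v_y0 − g t = 51.53 − 9.81 × 7.36 = -20.7 m/s.

-20.7 m/s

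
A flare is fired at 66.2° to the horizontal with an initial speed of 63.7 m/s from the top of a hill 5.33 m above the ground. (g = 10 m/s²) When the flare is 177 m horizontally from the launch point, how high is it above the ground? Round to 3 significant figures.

v_x = 63.7 cos 66.2° = 25.71 m/s, v_y0 = 63.7 sin 66.2° = 58.28 m/s.
Time to reach x = 177 m: t = x / v_x = 177 / 25.71 = 6.884 s.
y = 5.33 + v_y0 t − ½ g t² = 5.33 + 58.28×6.884 − 5.000×6.884² = 170 m.

170 m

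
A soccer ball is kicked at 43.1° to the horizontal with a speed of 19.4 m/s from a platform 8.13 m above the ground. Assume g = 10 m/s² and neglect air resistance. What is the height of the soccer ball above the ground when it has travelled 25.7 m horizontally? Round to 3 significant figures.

15.7 m

v_x = 19.4 cos 43.1° = 14.17 m/s, v_y0 = 19.4 sin 43.1° = 13.26 m/s.
Time to reach x = 25.7 m: t = x / v_x = 25.7 / 14.17 = 1.814 s.
y = 8.13 + v_y0 t − ½ g t² = 8.13 + 13.26×1.814 − 5.000×1.814² = 15.7 m.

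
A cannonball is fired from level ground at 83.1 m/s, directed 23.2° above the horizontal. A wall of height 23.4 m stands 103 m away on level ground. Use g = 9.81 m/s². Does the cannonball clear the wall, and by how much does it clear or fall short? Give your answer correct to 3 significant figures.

v_x = 83.1 cos 23.2° = 76.38 m/s; v_y0 = 83.1 sin 23.2° = 32.74 m/s.
Time to reach the wall: t = 103 / 76.38 = 1.349 s.
Height at that point: y = 32.74×1.349 − 4.905×1.349² = 35.24 m.
That is 35.24 − 23.4 = 11.8 m above the top of the wall, so the cannonball clears it.

Yes — it clears the wall by 11.8 m.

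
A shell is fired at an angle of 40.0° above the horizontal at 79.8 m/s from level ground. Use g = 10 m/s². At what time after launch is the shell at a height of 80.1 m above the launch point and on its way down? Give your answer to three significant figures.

8.34 s

v_y0 = 79.8 sin 40.0° = 51.29 m/s.
Set y = v_y0 t − ½ g t² = 80.1: 5.000 t² − 51.29 t + 80.1 = 0.
t = [51.29 ± √(2631 − 1602)] / 10 = (51.29 ± 32.08) / 10, giving t = 1.92 s or t = 8.34 s.
On the way down corresponds to the larger root: t = 8.34 s.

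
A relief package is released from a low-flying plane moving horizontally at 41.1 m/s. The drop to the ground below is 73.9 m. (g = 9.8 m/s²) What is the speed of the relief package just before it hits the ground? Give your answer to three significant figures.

Fall time: t = √(2 × 73.9 / 9.8) = 3.884 s.
At impact: v_x = 41.1 m/s (unchanged), v_y = g t = 9.8 × 3.884 = 38.06 m/s.
Speed = √(v_x² + v_y²) = √(1689 + 1449) = 56.0 m/s.

56.0 m/s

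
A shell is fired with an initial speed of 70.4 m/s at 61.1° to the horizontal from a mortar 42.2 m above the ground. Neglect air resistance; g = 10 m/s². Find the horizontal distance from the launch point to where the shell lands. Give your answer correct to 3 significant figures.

442 m

Components: v_x = 70.4 cos 61.1° = 34.02 m/s, v_y = 70.4 sin 61.1° = 61.63 m/s.
Vertical: 0 = 42.2 + 61.63 t − ½(10) t² ⇒ 5.000 t² − 61.63 t − 42.2 = 0.
t = [61.63 + √(3798 + 844.0)] / 10.00 = 12.98 s.
Horizontal: R = v_x · t = 34.02 × 12.98 = 442 m.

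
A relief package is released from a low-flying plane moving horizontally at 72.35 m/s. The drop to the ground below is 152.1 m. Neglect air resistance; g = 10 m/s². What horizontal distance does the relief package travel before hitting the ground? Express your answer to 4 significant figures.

Initial vertical velocity is zero, so the fall time comes from h = ½ g t²: t = √(2 × 152.1 / 10) = 5.5154 s.
Horizontal motion is uniform at 72.35 m/s, so x = 72.35 × 5.5154 = 399.0 m.

399.0 m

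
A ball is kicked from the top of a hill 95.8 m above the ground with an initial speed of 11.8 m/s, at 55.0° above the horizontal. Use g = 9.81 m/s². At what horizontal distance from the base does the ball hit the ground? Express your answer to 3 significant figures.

37.3 m

Components: v_x = 11.8 cos 55.0° = 6.768 m/s, v_y = 11.8 sin 55.0° = 9.666 m/s.
Vertical: 0 = 95.8 + 9.666 t − ½(9.81) t² ⇒ 4.905 t² − 9.666 t − 95.8 = 0.
t = [9.666 + √(93.43 + 1880)] / 9.810 = 5.514 s.
Horizontal: R = v_x · t = 6.768 × 5.514 = 37.3 m.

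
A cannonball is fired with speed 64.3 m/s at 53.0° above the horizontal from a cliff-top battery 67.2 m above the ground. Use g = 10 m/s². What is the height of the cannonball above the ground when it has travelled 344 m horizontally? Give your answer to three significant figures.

129 m

v_x = 64.3 cos 53.0° = 38.70 m/s, v_y0 = 64.3 sin 53.0° = 51.35 m/s.
Time to reach x = 344 m: t = x / v_x = 344 / 38.70 = 8.889 s.
y = 67.2 + v_y0 t − ½ g t² = 67.2 + 51.35×8.889 − 5.000×8.889² = 129 m.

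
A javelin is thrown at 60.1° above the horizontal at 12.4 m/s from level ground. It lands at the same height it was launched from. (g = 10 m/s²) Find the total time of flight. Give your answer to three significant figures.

Vertical component: v_y = 12.4 sin 60.1° = 10.75 m/s.
For a projectile landing at launch height, time of flight is t = 2 v_y / g = 2 × 10.75 / 10 = 2.15 s.

2.15 s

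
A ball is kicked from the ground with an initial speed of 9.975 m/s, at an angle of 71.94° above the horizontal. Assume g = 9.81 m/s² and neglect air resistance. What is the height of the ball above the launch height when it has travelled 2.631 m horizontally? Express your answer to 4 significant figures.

4.518 m

v_x = 9.975 cos 71.94° = 3.0924 m/s, v_y0 = 9.975 sin 71.94° = 9.4836 m/s.
Time to reach x = 2.631 m: t = x / v_x = 2.631 / 3.0924 = 0.85080 s.
y = v_y0 t − ½ g t² = 9.4836×0.85080 − 4.905×0.85080² = 4.518 m.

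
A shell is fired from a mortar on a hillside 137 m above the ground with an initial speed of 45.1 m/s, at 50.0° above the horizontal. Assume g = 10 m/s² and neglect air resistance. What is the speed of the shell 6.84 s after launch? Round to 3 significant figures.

v_x = 45.1 cos 50.0° = 28.99 m/s (constant).
v_y(t) = 45.1 sin 50.0° − g t = 34.55 − 10 × 6.84 = -33.85 m/s.
Speed = √(v_x² + v_y²) = √(840.4 + 1146) = 44.6 m/s.

44.6 m/s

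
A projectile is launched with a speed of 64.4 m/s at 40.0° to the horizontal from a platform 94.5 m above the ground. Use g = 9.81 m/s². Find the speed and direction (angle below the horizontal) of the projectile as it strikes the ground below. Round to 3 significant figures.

v_x = 64.4 cos 40.0° = 49.33 m/s (constant).
|v_y| at impact = √((41.40)² + 2×9.81×94.5) = 59.73 m/s.
Speed = √(49.33² + 59.73²) = 77.5 m/s; angle = arctan(59.73/49.33) = 50.4° below horizontal.

77.5 m/s at 50.4° below the horizontal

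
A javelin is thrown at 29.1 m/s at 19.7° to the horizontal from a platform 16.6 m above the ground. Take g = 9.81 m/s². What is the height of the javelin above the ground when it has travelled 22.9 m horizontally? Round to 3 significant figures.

v_x = 29.1 cos 19.7° = 27.40 m/s, v_y0 = 29.1 sin 19.7° = 9.809 m/s.
Time to reach x = 22.9 m: t = x / v_x = 22.9 / 27.40 = 0.8358 s.
y = 16.6 + v_y0 t − ½ g t² = 16.6 + 9.809×0.8358 − 4.905×0.8358² = 21.4 m.

21.4 m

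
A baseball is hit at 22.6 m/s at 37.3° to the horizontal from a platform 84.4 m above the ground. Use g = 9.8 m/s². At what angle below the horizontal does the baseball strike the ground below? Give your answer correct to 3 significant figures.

v_x = 22.6 cos 37.3° = 17.98 m/s.
At impact |v_y| = √(v_y0² + 2 g h) = √(13.70² + 2×9.8×84.4) = 42.92 m/s.
Angle below horizontal = arctan(|v_y| / v_x) = arctan(42.92 / 17.98) = 67.3°.

67.3°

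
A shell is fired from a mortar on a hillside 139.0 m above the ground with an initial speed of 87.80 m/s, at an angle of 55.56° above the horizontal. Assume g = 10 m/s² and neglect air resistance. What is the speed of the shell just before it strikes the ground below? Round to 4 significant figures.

v_x = 87.80 cos 55.56° = 49.655 m/s is unchanged throughout.
For the vertical component, v_y² = v_y0² + 2 g h = (72.410)² + 2×10×139.0 = 8023.2, so |v_y| = 89.572 m/s.
Impact speed = √(v_x² + v_y²) = √(2465.6 + 8023.2) = 102.4 m/s.

102.4 m/s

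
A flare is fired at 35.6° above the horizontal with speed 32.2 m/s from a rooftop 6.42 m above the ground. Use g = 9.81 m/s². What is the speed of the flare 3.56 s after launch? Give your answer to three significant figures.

v_x = 32.2 cos 35.6° = 26.18 m/s (constant).
v_y(t) = 32.2 sin 35.6° − g t = 18.74 − 9.81 × 3.56 = -16.18 m/s.
Speed = √(v_x² + v_y²) = √(685.4 + 261.8) = 30.8 m/s.

30.8 m/s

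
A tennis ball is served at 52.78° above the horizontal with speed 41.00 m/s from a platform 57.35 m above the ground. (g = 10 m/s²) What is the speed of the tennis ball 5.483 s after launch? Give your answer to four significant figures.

33.27 m/s

v_x = 41.00 cos 52.78° = 24.800 m/s (constant).
v_y(t) = 41.00 sin 52.78° − g t = 32.649 − 10 × 5.483 = -22.181 m/s.
Speed = √(v_x² + v_y²) = √(615.04 + 492.00) = 33.27 m/s.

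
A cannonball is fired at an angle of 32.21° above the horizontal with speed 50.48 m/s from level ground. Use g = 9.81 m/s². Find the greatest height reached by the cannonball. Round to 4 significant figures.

36.90 m

Vertical component of launch velocity: v_y = 50.48 sin 32.21° = 26.907 m/s.
At the highest point the vertical velocity is zero, so v_y² = 2 g h_max.
h_max = (26.907)² / (2 × 9.81) = 723.99 / 19.62 = 36.90 m.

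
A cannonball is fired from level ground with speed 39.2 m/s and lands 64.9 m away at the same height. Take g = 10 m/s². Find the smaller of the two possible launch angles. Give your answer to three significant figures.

Level-ground range: R = v₀² sin(2θ)/g ⇒ sin 2θ = R g / v₀² = 64.9×10/39.2² = 0.4224.
2θ = arcsin(0.4224) = 24.99° or 180° − 24.99° = 155.01°.
So θ = 12.5° or θ = 77.5°.

12.5°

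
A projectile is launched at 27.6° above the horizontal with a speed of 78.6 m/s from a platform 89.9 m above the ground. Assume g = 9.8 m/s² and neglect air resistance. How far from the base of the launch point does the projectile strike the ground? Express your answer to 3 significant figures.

654 m

Components: v_x = 78.6 cos 27.6° = 69.66 m/s, v_y = 78.6 sin 27.6° = 36.42 m/s.
Vertical: 0 = 89.9 + 36.42 t − ½(9.8) t² ⇒ 4.900 t² − 36.42 t − 89.9 = 0.
t = [36.42 + √(1326 + 1762)] / 9.800 = 9.387 s.
Horizontal: R = v_x · t = 69.66 × 9.387 = 654 m.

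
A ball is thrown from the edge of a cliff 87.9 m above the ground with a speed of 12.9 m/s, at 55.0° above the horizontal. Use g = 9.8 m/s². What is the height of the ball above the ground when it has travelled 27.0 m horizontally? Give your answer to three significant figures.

61.2 m

v_x = 12.9 cos 55.0° = 7.399 m/s, v_y0 = 12.9 sin 55.0° = 10.57 m/s.
Time to reach x = 27.0 m: t = x / v_x = 27.0 / 7.399 = 3.649 s.
y = 87.9 + v_y0 t − ½ g t² = 87.9 + 10.57×3.649 − 4.900×3.649² = 61.2 m.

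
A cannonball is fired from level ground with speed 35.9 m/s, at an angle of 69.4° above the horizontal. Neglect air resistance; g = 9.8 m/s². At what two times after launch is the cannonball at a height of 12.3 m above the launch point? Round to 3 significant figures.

v_y0 = 35.9 sin 69.4° = 33.60 m/s.
Set y = v_y0 t − ½ g t² = 12.3: 4.900 t² − 33.60 t + 12.3 = 0.
t = [33.60 ± √(1129 − 241.1)] / 9.8 = (33.60 ± 29.80) / 9.8, giving t = 0.388 s or t = 6.47 s.
So the cannonball is at 12.3 m at t = 0.388 s (rising) and t = 6.47 s (falling).

0.388 s and 6.47 s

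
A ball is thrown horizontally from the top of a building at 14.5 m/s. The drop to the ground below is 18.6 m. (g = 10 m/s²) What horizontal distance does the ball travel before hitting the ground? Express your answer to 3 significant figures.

Initial vertical velocity is zero, so the fall time comes from h = ½ g t²: t = √(2 × 18.6 / 10) = 1.929 s.
Horizontal motion is uniform at 14.5 m/s, so x = 14.5 × 1.929 = 28.0 m.

28.0 m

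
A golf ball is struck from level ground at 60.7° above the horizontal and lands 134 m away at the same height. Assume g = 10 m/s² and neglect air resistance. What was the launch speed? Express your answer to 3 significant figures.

39.6 m/s

On level ground, R = v₀² sin(2θ) / g, so v₀ = √(R g / sin 2θ).
sin(2 × 60.7°) = 0.8536.
v₀ = √(134 × 10 / 0.8536) = √1570 = 39.6 m/s.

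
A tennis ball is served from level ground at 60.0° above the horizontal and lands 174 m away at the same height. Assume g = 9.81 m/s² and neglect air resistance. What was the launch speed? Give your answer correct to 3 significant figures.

44.4 m/s

On level ground, R = v₀² sin(2θ) / g, so v₀ = √(R g / sin 2θ).
sin(2 × 60.0°) = 0.8660.
v₀ = √(174 × 9.81 / 0.8660) = √1971 = 44.4 m/s.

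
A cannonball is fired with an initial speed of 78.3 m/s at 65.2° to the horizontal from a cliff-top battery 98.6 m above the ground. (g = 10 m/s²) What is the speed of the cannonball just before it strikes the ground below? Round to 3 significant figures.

90.0 m/s

v_x = 78.3 cos 65.2° = 32.84 m/s is unchanged throughout.
For the vertical component, v_y² = v_y0² + 2 g h = (71.08)² + 2×10×98.6 = 7024, so |v_y| = 83.81 m/s.
Impact speed = √(v_x² + v_y²) = √(1078 + 7024) = 90.0 m/s.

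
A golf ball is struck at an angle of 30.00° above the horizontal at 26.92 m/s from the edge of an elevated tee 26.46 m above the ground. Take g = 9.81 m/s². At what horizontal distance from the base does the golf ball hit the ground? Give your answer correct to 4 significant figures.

94.88 m

Components: v_x = 26.92 cos 30.00° = 23.313 m/s, v_y = 26.92 sin 30.00° = 13.460 m/s.
Vertical: 0 = 26.46 + 13.460 t − ½(9.81) t² ⇒ 4.905 t² − 13.460 t − 26.46 = 0.
t = [13.460 + √(181.17 + 519.15)] / 9.810 = 4.0697 s.
Horizontal: R = v_x · t = 23.313 × 4.0697 = 94.88 m.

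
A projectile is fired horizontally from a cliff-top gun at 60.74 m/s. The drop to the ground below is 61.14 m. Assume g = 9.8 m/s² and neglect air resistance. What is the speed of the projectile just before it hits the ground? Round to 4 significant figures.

69.91 m/s

Fall time: t = √(2 × 61.14 / 9.8) = 3.5324 s.
At impact: v_x = 60.74 m/s (unchanged), v_y = g t = 9.8 × 3.5324 = 34.618 m/s.
Speed = √(v_x² + v_y²) = √(3689.3 + 1198.4) = 69.91 m/s.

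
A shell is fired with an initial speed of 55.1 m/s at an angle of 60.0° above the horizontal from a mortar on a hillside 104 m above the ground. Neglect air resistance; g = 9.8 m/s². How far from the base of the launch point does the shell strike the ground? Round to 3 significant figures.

319 m

Components: v_x = 55.1 cos 60.0° = 27.55 m/s, v_y = 55.1 sin 60.0° = 47.72 m/s.
Vertical: 0 = 104 + 47.72 t − ½(9.8) t² ⇒ 4.900 t² − 47.72 t − 104 = 0.
t = [47.72 + √(2277 + 2038)] / 9.800 = 11.57 s.
Horizontal: R = v_x · t = 27.55 × 11.57 = 319 m.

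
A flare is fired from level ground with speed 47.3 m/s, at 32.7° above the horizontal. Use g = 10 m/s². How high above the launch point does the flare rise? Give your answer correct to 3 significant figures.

32.6 m

Vertical component of launch velocity: v_y = 47.3 sin 32.7° = 25.55 m/s.
At the highest point the vertical velocity is zero, so v_y² = 2 g h_max.
h_max = (25.55)² / (2 × 10) = 652.8 / 20.00 = 32.6 m.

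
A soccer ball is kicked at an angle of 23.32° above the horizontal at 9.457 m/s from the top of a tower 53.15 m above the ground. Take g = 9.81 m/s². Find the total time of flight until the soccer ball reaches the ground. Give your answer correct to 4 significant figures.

Vertical component: v_y = 9.457 sin 23.32° = 3.7437 m/s.
Taking up as positive with launch at y = 53.15 m, landing at y = 0: 0 = 53.15 + 3.7437 t − ½(9.81) t².
Solving 4.905 t² − 3.7437 t − 53.15 = 0 gives t = [3.7437 + √(3.7437² + 4·4.905·53.15)] / 9.810 = 3.695 s.

3.695 s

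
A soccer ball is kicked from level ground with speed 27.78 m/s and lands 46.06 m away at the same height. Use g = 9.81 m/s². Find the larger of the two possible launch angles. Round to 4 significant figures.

Level-ground range: R = v₀² sin(2θ)/g ⇒ sin 2θ = R g / v₀² = 46.06×9.81/27.78² = 0.5855.
2θ = arcsin(0.5855) = 35.838° or 180° − 35.838° = 144.162°.
So θ = 17.92° or θ = 72.08°.

72.08°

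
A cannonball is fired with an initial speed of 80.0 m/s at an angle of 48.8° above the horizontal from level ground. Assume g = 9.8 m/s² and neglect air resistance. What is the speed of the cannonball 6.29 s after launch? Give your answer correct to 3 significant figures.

v_x = 80.0 cos 48.8° = 52.70 m/s (constant).
v_y(t) = 80.0 sin 48.8° − g t = 60.19 − 9.8 × 6.29 = -1.452 m/s.
Speed = √(v_x² + v_y²) = √(2777 + 2.108) = 52.7 m/s.

52.7 m/s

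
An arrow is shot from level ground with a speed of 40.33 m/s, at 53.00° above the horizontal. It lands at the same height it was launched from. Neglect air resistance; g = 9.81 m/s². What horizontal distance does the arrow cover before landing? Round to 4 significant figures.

159.4 m

For level ground, R = v₀² sin(2θ) / g.
sin(2 × 53.00°) = sin 106.00° = 0.9613.
R = (40.33)² × 0.9613 / 9.81 = 159.4 m.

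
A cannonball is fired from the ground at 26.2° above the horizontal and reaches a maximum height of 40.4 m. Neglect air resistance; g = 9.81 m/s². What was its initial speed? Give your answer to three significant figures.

At maximum height v_y = 0, so (v₀ sin θ)² = 2 g H.
v₀ sin 26.2° = √(2 × 9.81 × 40.4) = 28.15 m/s.
v₀ = 28.15 / sin 26.2° = 28.15 / 0.4415 = 63.8 m/s.

63.8 m/s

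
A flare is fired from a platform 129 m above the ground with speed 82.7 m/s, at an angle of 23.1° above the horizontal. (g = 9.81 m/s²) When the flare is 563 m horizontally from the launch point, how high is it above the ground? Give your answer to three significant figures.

100 m

v_x = 82.7 cos 23.1° = 76.07 m/s, v_y0 = 82.7 sin 23.1° = 32.45 m/s.
Time to reach x = 563 m: t = x / v_x = 563 / 76.07 = 7.401 s.
y = 129 + v_y0 t − ½ g t² = 129 + 32.45×7.401 − 4.905×7.401² = 100 m.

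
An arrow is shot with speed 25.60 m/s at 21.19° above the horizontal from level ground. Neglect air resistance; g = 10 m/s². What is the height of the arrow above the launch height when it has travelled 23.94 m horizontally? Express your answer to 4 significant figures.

4.251 m

v_x = 25.60 cos 21.19° = 23.869 m/s, v_y0 = 25.60 sin 21.19° = 9.2534 m/s.
Time to reach x = 23.94 m: t = x / v_x = 23.94 / 23.869 = 1.0030 s.
y = v_y0 t − ½ g t² = 9.2534×1.0030 − 5.000×1.0030² = 4.251 m.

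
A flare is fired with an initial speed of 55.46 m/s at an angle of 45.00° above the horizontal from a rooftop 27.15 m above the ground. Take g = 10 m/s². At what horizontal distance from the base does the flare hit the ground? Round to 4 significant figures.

332.7 m

Components: v_x = 55.46 cos 45.00° = 39.216 m/s, v_y = 55.46 sin 45.00° = 39.216 m/s.
Vertical: 0 = 27.15 + 39.216 t − ½(10) t² ⇒ 5.000 t² − 39.216 t − 27.15 = 0.
t = [39.216 + √(1537.9 + 543.00)] / 10.00 = 8.4833 s.
Horizontal: R = v_x · t = 39.216 × 8.4833 = 332.7 m.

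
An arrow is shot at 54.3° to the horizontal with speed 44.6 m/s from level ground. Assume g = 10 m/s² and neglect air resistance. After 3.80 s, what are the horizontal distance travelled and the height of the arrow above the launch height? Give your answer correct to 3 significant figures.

v_x = 44.6 cos 54.3° = 26.03 m/s; v_y0 = 44.6 sin 54.3° = 36.22 m/s.
x = v_x t = 26.03 × 3.80 = 98.9 m.
y = v_y0 t − ½ g t² = 36.22×3.80 − 5.000×3.80² = 65.4 m.

x = 98.9 m, y = 65.4 m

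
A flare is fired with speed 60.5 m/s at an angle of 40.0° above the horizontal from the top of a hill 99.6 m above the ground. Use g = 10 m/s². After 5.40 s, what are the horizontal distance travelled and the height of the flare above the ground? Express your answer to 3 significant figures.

v_x = 60.5 cos 40.0° = 46.35 m/s; v_y0 = 60.5 sin 40.0° = 38.89 m/s.
x = v_x t = 46.35 × 5.40 = 250 m.
y = 99.6 + v_y0 t − ½ g t² = 164 m.

x = 250 m, y = 164 m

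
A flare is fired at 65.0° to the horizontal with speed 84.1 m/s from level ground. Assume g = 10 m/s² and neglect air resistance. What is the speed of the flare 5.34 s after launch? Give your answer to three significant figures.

v_x = 84.1 cos 65.0° = 35.54 m/s (constant).
v_y(t) = 84.1 sin 65.0° − g t = 76.22 − 10 × 5.34 = 22.82 m/s.
Speed = √(v_x² + v_y²) = √(1263 + 520.8) = 42.2 m/s.

42.2 m/s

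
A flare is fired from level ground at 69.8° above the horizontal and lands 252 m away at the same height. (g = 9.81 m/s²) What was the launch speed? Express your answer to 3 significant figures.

61.8 m/s

On level ground, R = v₀² sin(2θ) / g, so v₀ = √(R g / sin 2θ).
sin(2 × 69.8°) = 0.6481.
v₀ = √(252 × 9.81 / 0.6481) = √3814 = 61.8 m/s.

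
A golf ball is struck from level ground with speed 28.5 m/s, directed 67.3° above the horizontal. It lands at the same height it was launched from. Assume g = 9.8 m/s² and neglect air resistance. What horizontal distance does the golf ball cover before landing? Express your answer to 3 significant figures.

59.0 m

Components: v_x = 28.5 cos 67.3° = 11.00 m/s, v_y = 28.5 sin 67.3° = 26.29 m/s.
Time of flight (same landing height): t = 2 v_y / g = 2 × 26.29 / 9.8 = 5.365 s.
Range: R = v_x · t = 11.00 × 5.365 = 59.0 m.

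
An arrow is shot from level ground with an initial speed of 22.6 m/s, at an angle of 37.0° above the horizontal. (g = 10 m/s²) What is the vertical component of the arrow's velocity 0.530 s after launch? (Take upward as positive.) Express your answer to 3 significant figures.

Initial vertical component: v_y0 = 22.6 sin 37.0° = 13.60 m/s.
v_y(t) = v_y0 − g t = 13.60 − 10 × 0.530 = 8.30 m/s.

8.30 m/s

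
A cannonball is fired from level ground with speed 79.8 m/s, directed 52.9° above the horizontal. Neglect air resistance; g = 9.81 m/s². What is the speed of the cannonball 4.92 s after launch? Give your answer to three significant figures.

50.5 m/s

v_x = 79.8 cos 52.9° = 48.14 m/s (constant).
v_y(t) = 79.8 sin 52.9° − g t = 63.65 − 9.81 × 4.92 = 15.38 m/s.
Speed = √(v_x² + v_y²) = √(2317 + 236.5) = 50.5 m/s.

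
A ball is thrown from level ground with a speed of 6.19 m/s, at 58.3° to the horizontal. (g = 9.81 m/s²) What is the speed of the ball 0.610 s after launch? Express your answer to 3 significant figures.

v_x = 6.19 cos 58.3° = 3.253 m/s (constant).
v_y(t) = 6.19 sin 58.3° − g t = 5.267 − 9.81 × 0.610 = -0.7171 m/s.
Speed = √(v_x² + v_y²) = √(10.58 + 0.5142) = 3.33 m/s.

3.33 m/s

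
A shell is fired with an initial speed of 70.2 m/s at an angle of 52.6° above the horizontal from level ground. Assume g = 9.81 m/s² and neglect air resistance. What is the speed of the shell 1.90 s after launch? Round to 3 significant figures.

v_x = 70.2 cos 52.6° = 42.64 m/s (constant).
v_y(t) = 70.2 sin 52.6° − g t = 55.77 − 9.81 × 1.90 = 37.13 m/s.
Speed = √(v_x² + v_y²) = √(1818 + 1379) = 56.5 m/s.

56.5 m/s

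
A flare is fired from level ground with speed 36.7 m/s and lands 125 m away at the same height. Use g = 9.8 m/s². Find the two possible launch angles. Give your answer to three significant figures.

Level-ground range: R = v₀² sin(2θ)/g ⇒ sin 2θ = R g / v₀² = 125×9.8/36.7² = 0.9095.
2θ = arcsin(0.9095) = 65.44° or 180° − 65.44° = 114.56°.
So θ = 32.7° or θ = 57.3°.

32.7° and 57.3°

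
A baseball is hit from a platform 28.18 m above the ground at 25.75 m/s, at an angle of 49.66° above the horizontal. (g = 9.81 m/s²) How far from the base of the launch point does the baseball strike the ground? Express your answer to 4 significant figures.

85.39 m

Components: v_x = 25.75 cos 49.66° = 16.669 m/s, v_y = 25.75 sin 49.66° = 19.627 m/s.
Vertical: 0 = 28.18 + 19.627 t − ½(9.81) t² ⇒ 4.905 t² − 19.627 t − 28.18 = 0.
t = [19.627 + √(385.22 + 552.89)] / 9.810 = 5.1229 s.
Horizontal: R = v_x · t = 16.669 × 5.1229 = 85.39 m.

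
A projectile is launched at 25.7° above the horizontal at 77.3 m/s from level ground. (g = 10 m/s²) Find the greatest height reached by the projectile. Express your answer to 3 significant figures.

Vertical component of launch velocity: v_y = 77.3 sin 25.7° = 33.52 m/s.
At the highest point the vertical velocity is zero, so v_y² = 2 g h_max.
h_max = (33.52)² / (2 × 10) = 1124 / 20.00 = 56.2 m.

56.2 m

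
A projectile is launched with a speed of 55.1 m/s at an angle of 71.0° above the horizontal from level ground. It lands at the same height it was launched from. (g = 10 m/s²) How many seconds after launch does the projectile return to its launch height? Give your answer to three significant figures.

Vertical component: v_y = 55.1 sin 71.0° = 52.10 m/s.
For a projectile landing at launch height, time of flight is t = 2 v_y / g = 2 × 52.10 / 10 = 10.4 s.

10.4 s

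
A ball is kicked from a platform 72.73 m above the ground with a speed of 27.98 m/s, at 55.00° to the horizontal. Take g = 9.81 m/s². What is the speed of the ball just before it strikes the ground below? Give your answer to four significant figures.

v_x = 27.98 cos 55.00° = 16.049 m/s is unchanged throughout.
For the vertical component, v_y² = v_y0² + 2 g h = (22.920)² + 2×9.81×72.73 = 1952.3, so |v_y| = 44.185 m/s.
Impact speed = √(v_x² + v_y²) = √(257.57 + 1952.3) = 47.01 m/s.

47.01 m/s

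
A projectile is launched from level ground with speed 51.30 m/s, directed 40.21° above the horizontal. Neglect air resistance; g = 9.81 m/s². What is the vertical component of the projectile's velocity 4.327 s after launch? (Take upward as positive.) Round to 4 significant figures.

-9.329 m/s

Initial vertical component: v_y0 = 51.30 sin 40.21° = 33.119 m/s.
v_y(t) = v_y0 − g t = 33.119 − 9.81 × 4.327 = -9.329 m/s.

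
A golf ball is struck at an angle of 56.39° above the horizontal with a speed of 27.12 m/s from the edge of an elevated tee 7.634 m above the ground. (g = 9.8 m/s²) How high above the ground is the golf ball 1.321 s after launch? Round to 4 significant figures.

v_y0 = 27.12 sin 56.39° = 22.586 m/s.
y(t) = 7.634 + v_y0 t − ½ g t² = 7.634 + 22.586×1.321 − ½×9.8×1.321² = 28.92 m.

28.92 m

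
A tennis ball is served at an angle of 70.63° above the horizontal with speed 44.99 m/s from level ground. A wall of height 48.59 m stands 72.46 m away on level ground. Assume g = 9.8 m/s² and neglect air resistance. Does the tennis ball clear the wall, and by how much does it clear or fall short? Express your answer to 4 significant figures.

v_x = 44.99 cos 70.63° = 14.922 m/s; v_y0 = 44.99 sin 70.63° = 42.443 m/s.
Time to reach the wall: t = 72.46 / 14.922 = 4.8559 s.
Height at that point: y = 42.443×4.8559 − 4.900×4.8559² = 90.558 m.
That is 90.558 − 48.59 = 41.97 m above the top of the wall, so the tennis ball clears it.

Yes — it clears the wall by 41.97 m.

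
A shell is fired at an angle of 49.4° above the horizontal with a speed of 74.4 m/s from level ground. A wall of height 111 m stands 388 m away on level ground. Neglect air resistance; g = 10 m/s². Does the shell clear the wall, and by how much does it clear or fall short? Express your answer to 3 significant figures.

Yes — it clears the wall by 20.6 m.

v_x = 74.4 cos 49.4° = 48.42 m/s; v_y0 = 74.4 sin 49.4° = 56.49 m/s.
Time to reach the wall: t = 388 / 48.42 = 8.013 s.
Height at that point: y = 56.49×8.013 − 5.000×8.013² = 131.6 m.
That is 131.6 − 111 = 20.6 m above the top of the wall, so the shell clears it.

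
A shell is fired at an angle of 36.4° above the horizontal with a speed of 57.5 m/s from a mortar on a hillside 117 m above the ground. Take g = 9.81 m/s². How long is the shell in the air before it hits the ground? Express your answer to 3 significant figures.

Vertical component: v_y = 57.5 sin 36.4° = 34.12 m/s.
Taking up as positive with launch at y = 117 m, landing at y = 0: 0 = 117 + 34.12 t − ½(9.81) t².
Solving 4.905 t² − 34.12 t − 117 = 0 gives t = [34.12 + √(34.12² + 4·4.905·117)] / 9.810 = 9.47 s.

9.47 s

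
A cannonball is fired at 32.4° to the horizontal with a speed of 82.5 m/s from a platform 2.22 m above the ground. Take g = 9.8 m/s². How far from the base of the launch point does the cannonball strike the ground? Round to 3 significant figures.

632 m

Components: v_x = 82.5 cos 32.4° = 69.66 m/s, v_y = 82.5 sin 32.4° = 44.21 m/s.
Vertical: 0 = 2.22 + 44.21 t − ½(9.8) t² ⇒ 4.900 t² − 44.21 t − 2.22 = 0.
t = [44.21 + √(1955 + 43.51)] / 9.800 = 9.073 s.
Horizontal: R = v_x · t = 69.66 × 9.073 = 632 m.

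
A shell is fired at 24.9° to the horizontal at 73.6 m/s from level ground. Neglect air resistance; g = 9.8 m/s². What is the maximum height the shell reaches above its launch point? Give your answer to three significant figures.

49.0 m

Vertical component of launch velocity: v_y = 73.6 sin 24.9° = 30.99 m/s.
At the highest point the vertical velocity is zero, so v_y² = 2 g h_max.
h_max = (30.99)² / (2 × 9.8) = 960.4 / 19.60 = 49.0 m.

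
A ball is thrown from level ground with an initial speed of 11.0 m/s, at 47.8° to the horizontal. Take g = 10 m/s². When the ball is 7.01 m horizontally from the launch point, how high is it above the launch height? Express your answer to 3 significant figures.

v_x = 11.0 cos 47.8° = 7.389 m/s, v_y0 = 11.0 sin 47.8° = 8.149 m/s.
Time to reach x = 7.01 m: t = x / v_x = 7.01 / 7.389 = 0.9487 s.
y = v_y0 t − ½ g t² = 8.149×0.9487 − 5.000×0.9487² = 3.23 m.

3.23 m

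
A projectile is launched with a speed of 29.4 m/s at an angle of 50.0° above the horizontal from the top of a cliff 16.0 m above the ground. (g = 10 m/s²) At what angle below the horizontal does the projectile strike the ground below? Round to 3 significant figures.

56.7°

v_x = 29.4 cos 50.0° = 18.90 m/s.
At impact |v_y| = √(v_y0² + 2 g h) = √(22.52² + 2×10×16.0) = 28.76 m/s.
Angle below horizontal = arctan(|v_y| / v_x) = arctan(28.76 / 18.90) = 56.7°.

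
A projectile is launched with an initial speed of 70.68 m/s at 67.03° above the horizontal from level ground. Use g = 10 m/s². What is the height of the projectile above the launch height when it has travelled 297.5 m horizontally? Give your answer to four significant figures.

120.2 m

v_x = 70.68 cos 67.03° = 27.583 m/s, v_y0 = 70.68 sin 67.03° = 65.076 m/s.
Time to reach x = 297.5 m: t = x / v_x = 297.5 / 27.583 = 10.786 s.
y = v_y0 t − ½ g t² = 65.076×10.786 − 5.000×10.786² = 120.2 m.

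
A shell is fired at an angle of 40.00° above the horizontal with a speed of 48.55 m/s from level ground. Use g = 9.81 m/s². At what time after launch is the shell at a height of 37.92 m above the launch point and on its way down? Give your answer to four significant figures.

v_y0 = 48.55 sin 40.00° = 31.207 m/s.
Set y = v_y0 t − ½ g t² = 37.92: 4.905 t² − 31.207 t + 37.92 = 0.
t = [31.207 ± √(973.88 − 743.99)] / 9.81 = (31.207 ± 15.162) / 9.81, giving t = 1.636 s or t = 4.727 s.
On the way down corresponds to the larger root: t = 4.727 s.

4.727 s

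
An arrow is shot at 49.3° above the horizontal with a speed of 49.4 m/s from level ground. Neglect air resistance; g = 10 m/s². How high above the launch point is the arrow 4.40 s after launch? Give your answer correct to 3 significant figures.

v_y0 = 49.4 sin 49.3° = 37.45 m/s.
y(t) = v_y0 t − ½ g t² = 37.45×4.40 − 5.000×4.40² = 68.0 m.

68.0 m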